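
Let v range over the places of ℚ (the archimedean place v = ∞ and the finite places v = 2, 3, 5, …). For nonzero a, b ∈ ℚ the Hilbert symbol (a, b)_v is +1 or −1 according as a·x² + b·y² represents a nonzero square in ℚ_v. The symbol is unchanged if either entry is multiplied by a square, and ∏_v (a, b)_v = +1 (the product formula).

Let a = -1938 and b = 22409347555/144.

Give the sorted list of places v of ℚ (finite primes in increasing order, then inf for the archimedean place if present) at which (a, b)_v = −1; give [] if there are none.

[5, 17]

Mod squares: a ≡ -1938, b ≡ 595. Check v ∈ {∞, 2, 3, 5, 7, 17, 19}.
v=19: a=19^1·(≡12), b=19^4·(≡16) mod 19; (12|19)=-1, (16|19)=+1; (−1)^{1·4·9}·(-1)^4·(+1)^1 = +1.
v=5: a=5^0·(≡2), b=5^1·(≡4) mod 5; (2|5)=-1, (4|5)=+1; (−1)^{0·1·2}·(-1)^1·(+1)^0 = -1.
v=7: a=7^0·(≡1), b=7^1·(≡1) mod 7; (1|7)=+1, (1|7)=+1; (−1)^{0·1·3}·(+1)^1·(+1)^0 = +1.
v=2: v_2(a)=1, v_2(b)=-4; units ≡ 7, 3 (mod 8); ε·ε+αω+βω = 1·1+1·1+-4·0 ≡ 0  ⇒  (a,b)_2 = +1.
v=∞: -1938 < 0 and 595 > 0  ⇒  (a,b)_∞ = +1.
v=3: a=3^1·(≡2), b=3^-2·(≡1) mod 3; (2|3)=-1, (1|3)=+1; (−1)^{1·-2·1}·(-1)^-2·(+1)^1 = +1.
v=17: a=17^1·(≡5), b=17^3·(≡2) mod 17; (5|17)=-1, (2|17)=+1; (−1)^{1·3·8}·(-1)^3·(+1)^1 = -1.
Ram(-1938, 595) = {5, 17}; no ℚ_5-point on the conic.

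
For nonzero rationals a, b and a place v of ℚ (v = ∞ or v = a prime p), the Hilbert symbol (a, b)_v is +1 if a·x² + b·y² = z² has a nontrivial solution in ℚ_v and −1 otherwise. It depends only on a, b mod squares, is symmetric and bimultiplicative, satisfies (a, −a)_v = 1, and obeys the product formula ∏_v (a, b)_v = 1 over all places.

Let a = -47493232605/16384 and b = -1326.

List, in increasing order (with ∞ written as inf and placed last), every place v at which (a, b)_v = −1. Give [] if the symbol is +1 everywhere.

Mod squares: a ≡ -5, b ≡ -1326. Check v ∈ {∞, 2, 3, 5, 7, 13, 17}.
v=3: a=3^4·(≡1), b=3^1·(≡2) mod 3; (1|3)=+1, (2|3)=-1; (−1)^{4·1·1}·(+1)^1·(-1)^4 = +1.
v=7: a=7^4·(≡4), b=7^0·(≡4) mod 7; (4|7)=+1, (4|7)=+1; (−1)^{4·0·3}·(+1)^0·(+1)^4 = +1.
v=∞: -5 < 0 and -1326 < 0  ⇒  (a,b)_∞ = -1.
v=5: a=5^1·(≡1), b=5^0·(≡4) mod 5; (1|5)=+1, (4|5)=+1; (−1)^{1·0·2}·(+1)^0·(+1)^1 = +1.
v=17: a=17^2·(≡3), b=17^1·(≡7) mod 17; (3|17)=-1, (7|17)=-1; (−1)^{2·1·8}·(-1)^1·(-1)^2 = -1.
v=2: v_2(a)=-14, v_2(b)=1; units ≡ 3, 1 (mod 8); ε·ε+αω+βω = 1·0+-14·0+1·1 ≡ 1  ⇒  (a,b)_2 = -1.
v=13: a=13^2·(≡6), b=13^1·(≡2) mod 13; (6|13)=-1, (2|13)=-1; (−1)^{2·1·6}·(-1)^1·(-1)^2 = -1.
|Ram(-5, -1326)| = 4, even; anisotropic at {2, 13, 17, ∞}.

[2, 13, 17, inf]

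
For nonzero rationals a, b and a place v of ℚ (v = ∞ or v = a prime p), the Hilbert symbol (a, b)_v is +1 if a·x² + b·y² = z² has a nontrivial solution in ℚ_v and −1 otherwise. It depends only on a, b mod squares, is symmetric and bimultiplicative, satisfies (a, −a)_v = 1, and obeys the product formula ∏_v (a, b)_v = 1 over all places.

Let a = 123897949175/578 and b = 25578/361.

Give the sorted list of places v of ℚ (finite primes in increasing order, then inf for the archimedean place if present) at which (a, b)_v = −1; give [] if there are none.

Mod squares: a ≡ 286, b ≡ 58. Check v ∈ {∞, 2, 3, 5, 7, 11, 13, 17, 19, 29}.
v=19: a=19^0·(≡1), b=19^-2·(≡4) mod 19; (1|19)=+1, (4|19)=+1; (−1)^{0·-2·9}·(+1)^-2·(+1)^0 = +1.
v=3: a=3^0·(≡1), b=3^2·(≡1) mod 3; (1|3)=+1, (1|3)=+1; (−1)^{0·2·1}·(+1)^2·(+1)^0 = +1.
v=11: a=11^1·(≡4), b=11^0·(≡4) mod 11; (4|11)=+1, (4|11)=+1; (−1)^{1·0·5}·(+1)^0·(+1)^1 = +1.
v=∞: 286 > 0 and 58 > 0  ⇒  (a,b)_∞ = +1.
v=5: a=5^2·(≡4), b=5^0·(≡3) mod 5; (4|5)=+1, (3|5)=-1; (−1)^{2·0·2}·(+1)^0·(-1)^2 = +1.
v=13: a=13^1·(≡10), b=13^0·(≡2) mod 13; (10|13)=+1, (2|13)=-1; (−1)^{1·0·6}·(+1)^0·(-1)^1 = -1.
v=7: a=7^2·(≡3), b=7^2·(≡1) mod 7; (3|7)=-1, (1|7)=+1; (−1)^{2·2·3}·(-1)^2·(+1)^2 = +1.
v=2: v_2(a)=-1, v_2(b)=1; units ≡ 7, 5 (mod 8); ε·ε+αω+βω = 1·0+-1·1+1·0 ≡ 1  ⇒  (a,b)_2 = -1.
v=29: a=29^4·(≡7), b=29^1·(≡21) mod 29; (7|29)=+1, (21|29)=-1; (−1)^{4·1·14}·(+1)^1·(-1)^4 = +1.
v=17: a=17^-2·(≡3), b=17^0·(≡11) mod 17; (3|17)=-1, (11|17)=-1; (−1)^{-2·0·8}·(-1)^0·(-1)^-2 = +1.
|Ram(286, 58)| = 2, even; anisotropic at {2, 13}.

[2, 13]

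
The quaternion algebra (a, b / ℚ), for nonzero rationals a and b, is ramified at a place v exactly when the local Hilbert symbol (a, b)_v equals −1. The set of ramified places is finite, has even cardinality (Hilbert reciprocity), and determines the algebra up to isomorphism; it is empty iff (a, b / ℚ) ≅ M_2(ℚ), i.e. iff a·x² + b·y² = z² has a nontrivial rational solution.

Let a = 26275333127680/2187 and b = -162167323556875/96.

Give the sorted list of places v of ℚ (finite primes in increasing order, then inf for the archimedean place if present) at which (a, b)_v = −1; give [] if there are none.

Mod squares: a ≡ 152490, b ≡ -20706. Check v ∈ {∞, 2, 3, 5, 7, 13, 17, 23, 29}.
v=∞: 152490 > 0 and -20706 < 0  ⇒  (a,b)_∞ = +1.
v=5: a=5^1·(≡3), b=5^4·(≡4) mod 5; (3|5)=-1, (4|5)=+1; (−1)^{1·4·2}·(-1)^4·(+1)^1 = +1.
v=2: v_2(a)=9, v_2(b)=-5; units ≡ 5, 7 (mod 8); ε·ε+αω+βω = 0·1+9·0+-5·1 ≡ 1  ⇒  (a,b)_2 = -1.
v=13: a=13^1·(≡12), b=13^2·(≡12) mod 13; (12|13)=+1, (12|13)=+1; (−1)^{1·2·6}·(+1)^2·(+1)^1 = +1.
v=29: a=29^2·(≡26), b=29^3·(≡3) mod 29; (26|29)=-1, (3|29)=-1; (−1)^{2·3·14}·(-1)^3·(-1)^2 = -1.
v=7: a=7^4·(≡4), b=7^1·(≡5) mod 7; (4|7)=+1, (5|7)=-1; (−1)^{4·1·3}·(+1)^1·(-1)^4 = +1.
v=23: a=23^1·(≡6), b=23^2·(≡11) mod 23; (6|23)=+1, (11|23)=-1; (−1)^{1·2·11}·(+1)^2·(-1)^1 = -1.
v=17: a=17^1·(≡5), b=17^1·(≡12) mod 17; (5|17)=-1, (12|17)=-1; (−1)^{1·1·8}·(-1)^1·(-1)^1 = +1.
v=3: a=3^-7·(≡1), b=3^-1·(≡1) mod 3; (1|3)=+1, (1|3)=+1; (−1)^{-7·-1·1}·(+1)^-1·(+1)^-7 = -1.
Ram(152490, -20706) = {2, 3, 23, 29}; no ℚ_2-point on the conic.

[2, 3, 23, 29]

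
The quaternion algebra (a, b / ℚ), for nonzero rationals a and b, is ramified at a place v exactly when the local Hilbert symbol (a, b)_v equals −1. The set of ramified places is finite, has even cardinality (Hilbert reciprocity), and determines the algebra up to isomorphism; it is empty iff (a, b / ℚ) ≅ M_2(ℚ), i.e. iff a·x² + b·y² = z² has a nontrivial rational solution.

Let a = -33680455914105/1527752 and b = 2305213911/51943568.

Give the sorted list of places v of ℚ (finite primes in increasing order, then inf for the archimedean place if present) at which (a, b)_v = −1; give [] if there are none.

Mod squares: a ≡ -4290, b ≡ 3927. Check v ∈ {∞, 2, 3, 5, 7, 11, 13, 17, 19, 23}.
v=11: a=11^1·(≡7), b=11^1·(≡3) mod 11; (7|11)=-1, (3|11)=+1; (−1)^{1·1·5}·(-1)^1·(+1)^1 = +1.
v=3: a=3^9·(≡1), b=3^11·(≡1) mod 3; (1|3)=+1, (1|3)=+1; (−1)^{9·11·1}·(+1)^11·(+1)^9 = -1.
v=23: a=23^-2·(≡10), b=23^-2·(≡22) mod 23; (10|23)=-1, (22|23)=-1; (−1)^{-2·-2·11}·(-1)^-2·(-1)^-2 = +1.
v=13: a=13^3·(≡8), b=13^2·(≡4) mod 13; (8|13)=-1, (4|13)=+1; (−1)^{3·2·6}·(-1)^2·(+1)^3 = +1.
v=7: a=7^2·(≡1), b=7^1·(≡4) mod 7; (1|7)=+1, (4|7)=+1; (−1)^{2·1·3}·(+1)^1·(+1)^2 = +1.
v=∞: -4290 < 0 and 3927 > 0  ⇒  (a,b)_∞ = +1.
v=2: v_2(a)=-3, v_2(b)=-4; units ≡ 7, 7 (mod 8); ε·ε+αω+βω = 1·1+-3·0+-4·0 ≡ 1  ⇒  (a,b)_2 = -1.
v=5: a=5^1·(≡2), b=5^0·(≡2) mod 5; (2|5)=-1, (2|5)=-1; (−1)^{1·0·2}·(-1)^0·(-1)^1 = -1.
v=19: a=19^-2·(≡6), b=19^-2·(≡18) mod 19; (6|19)=+1, (18|19)=-1; (−1)^{-2·-2·9}·(+1)^-2·(-1)^-2 = +1.
v=17: a=17^2·(≡7), b=17^-1·(≡10) mod 17; (7|17)=-1, (10|17)=-1; (−1)^{2·-1·8}·(-1)^-1·(-1)^2 = -1.
(-4290, 3927 / ℚ) ramifies at {2, 3, 5, 17}: a division algebra.

[2, 3, 5, 17]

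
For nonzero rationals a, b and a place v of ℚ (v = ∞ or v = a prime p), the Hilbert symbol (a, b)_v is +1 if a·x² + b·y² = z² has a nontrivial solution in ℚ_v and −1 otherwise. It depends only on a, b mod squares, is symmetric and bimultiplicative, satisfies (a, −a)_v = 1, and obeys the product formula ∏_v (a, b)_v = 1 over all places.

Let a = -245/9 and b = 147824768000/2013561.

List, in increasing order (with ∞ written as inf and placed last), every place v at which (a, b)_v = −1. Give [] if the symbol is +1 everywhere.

Mod squares: a ≡ -5, b ≡ 2405. Check v ∈ {∞, 2, 3, 5, 7, 11, 13, 37, 43}.
v=3: a=3^-2·(≡1), b=3^-2·(≡2) mod 3; (1|3)=+1, (2|3)=-1; (−1)^{-2·-2·1}·(+1)^-2·(-1)^-2 = +1.
v=11: a=11^0·(≡7), b=11^-2·(≡7) mod 11; (7|11)=-1, (7|11)=-1; (−1)^{0·-2·5}·(-1)^-2·(-1)^0 = +1.
v=7: a=7^2·(≡1), b=7^4·(≡1) mod 7; (1|7)=+1, (1|7)=+1; (−1)^{2·4·3}·(+1)^4·(+1)^2 = +1.
v=43: a=43^0·(≡11), b=43^-2·(≡1) mod 43; (11|43)=+1, (1|43)=+1; (−1)^{0·-2·21}·(+1)^-2·(+1)^0 = +1.
v=13: a=13^0·(≡6), b=13^1·(≡4) mod 13; (6|13)=-1, (4|13)=+1; (−1)^{0·1·6}·(-1)^1·(+1)^0 = -1.
v=37: a=37^0·(≡18), b=37^1·(≡9) mod 37; (18|37)=-1, (9|37)=+1; (−1)^{0·1·18}·(-1)^1·(+1)^0 = -1.
v=5: a=5^1·(≡4), b=5^3·(≡4) mod 5; (4|5)=+1, (4|5)=+1; (−1)^{1·3·2}·(+1)^3·(+1)^1 = +1.
v=2: v_2(a)=0, v_2(b)=10; units ≡ 3, 5 (mod 8); ε·ε+αω+βω = 1·0+0·1+10·1 ≡ 0  ⇒  (a,b)_2 = +1.
v=∞: -5 < 0 and 2405 > 0  ⇒  (a,b)_∞ = +1.
|Ram(-5, 2405)| = 2, even; anisotropic at {13, 37}.

[13, 37]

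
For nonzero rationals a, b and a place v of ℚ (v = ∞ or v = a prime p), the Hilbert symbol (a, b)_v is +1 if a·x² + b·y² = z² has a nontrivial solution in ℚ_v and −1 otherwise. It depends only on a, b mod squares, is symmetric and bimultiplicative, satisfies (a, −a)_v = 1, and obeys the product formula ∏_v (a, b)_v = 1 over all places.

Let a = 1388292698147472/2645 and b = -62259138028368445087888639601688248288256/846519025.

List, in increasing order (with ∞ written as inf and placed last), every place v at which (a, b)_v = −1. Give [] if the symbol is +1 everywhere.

[13, 17, 37, 43]

(a, b) ≡ (18533105565, -18312281) mod (ℚ^×)²; places V = {2, 3, 5, 7, 11, 13, 17, 23, 31, 37, 41, 43, 47, ∞}.
(a,b)_3: α=5, u≡2; β=12, v≡1 (mod 3); (2|3)=-1, (1|3)=+1; sign (−1)^0·-1^12·+1^5 = +1.
(a,b)_17: α=2, u≡14; β=5, v≡5 (mod 17); (14|17)=-1, (5|17)=-1; sign (−1)^0·-1^5·-1^2 = -1.
(a,b)_23: α=-2, u≡20; β=-4, v≡20 (mod 23); (20|23)=-1, (20|23)=-1; sign (−1)^0·-1^-4·-1^-2 = +1.
(a,b)_13: α=1, u≡5; β=3, v≡4 (mod 13); (5|13)=-1, (4|13)=+1; sign (−1)^0·-1^3·+1^1 = -1.
(a,b)_41: α=1, u≡22; β=3, v≡11 (mod 41); (22|41)=-1, (11|41)=-1; sign (−1)^0·-1^3·-1^1 = +1.
(a,b)_7: α=0, u≡2; β=2, v≡5 (mod 7); (2|7)=+1, (5|7)=-1; sign (−1)^0·+1^2·-1^0 = +1.
(a,b)_∞: sgn(18533105565)=+, sgn(-18312281)=−, so +1.
(a,b)_43: α=1, u≡12; β=3, v≡39 (mod 43); (12|43)=-1, (39|43)=-1; sign (−1)^1·-1^3·-1^1 = -1.
(a,b)_47: α=1, u≡5; β=3, v≡28 (mod 47); (5|47)=-1, (28|47)=+1; sign (−1)^1·-1^3·+1^1 = +1.
(a,b)_2: α=4, β=10; u≡5, v≡7 (mod 8); ε(u)ε(v)=0·1, αω(v)=4·0, βω(u)=10·1; sum ≡ 0  ⇒  +1.
(a,b)_5: α=-1, u≡3; β=-2, v≡4 (mod 5); (3|5)=-1, (4|5)=+1; sign (−1)^0·-1^-2·+1^-1 = +1.
(a,b)_11: α=0, u≡8; β=-2, v≡6 (mod 11); (8|11)=-1, (6|11)=-1; sign (−1)^0·-1^-2·-1^0 = +1.
(a,b)_31: α=1, u≡18; β=2, v≡19 (mod 31); (18|31)=+1, (19|31)=+1; sign (−1)^0·+1^2·+1^1 = +1.
(a,b)_37: α=1, u≡10; β=2, v≡23 (mod 37); (10|37)=+1, (23|37)=-1; sign (−1)^0·+1^2·-1^1 = -1.
Ram(18533105565, -18312281) = {13, 17, 37, 43}; no ℚ_13-point on the conic.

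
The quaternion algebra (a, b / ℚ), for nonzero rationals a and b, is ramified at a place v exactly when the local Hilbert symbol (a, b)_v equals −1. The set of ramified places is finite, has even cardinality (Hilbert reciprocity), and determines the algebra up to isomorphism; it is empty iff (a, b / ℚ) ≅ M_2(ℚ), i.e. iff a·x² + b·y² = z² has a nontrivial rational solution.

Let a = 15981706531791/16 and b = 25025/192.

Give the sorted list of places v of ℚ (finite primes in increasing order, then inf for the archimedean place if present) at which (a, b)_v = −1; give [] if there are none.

(a, b) ≡ (2431, 3003) mod (ℚ^×)²; places V = {2, 3, 5, 7, 11, 13, 17, ∞}.
(a,b)_∞: sgn(2431)=+, sgn(3003)=+, so +1.
(a,b)_17: α=1, u≡11; β=0, v≡7 (mod 17); (11|17)=-1, (7|17)=-1; sign (−1)^0·-1^0·-1^1 = -1.
(a,b)_3: α=8, u≡1; β=-1, v≡2 (mod 3); (1|3)=+1, (2|3)=-1; sign (−1)^0·+1^-1·-1^8 = +1.
(a,b)_13: α=3, u≡2; β=1, v≡4 (mod 13); (2|13)=-1, (4|13)=+1; sign (−1)^0·-1^1·+1^3 = -1.
(a,b)_2: α=-4, β=-6; u≡7, v≡3 (mod 8); ε(u)ε(v)=1·1, αω(v)=-4·1, βω(u)=-6·0; sum ≡ 1  ⇒  -1.
(a,b)_11: α=3, u≡9; β=1, v≡4 (mod 11); (9|11)=+1, (4|11)=+1; sign (−1)^1·+1^1·+1^3 = -1.
(a,b)_7: α=2, u≡4; β=1, v≡4 (mod 7); (4|7)=+1, (4|7)=+1; sign (−1)^0·+1^1·+1^2 = +1.
(a,b)_5: α=0, u≡1; β=2, v≡3 (mod 5); (1|5)=+1, (3|5)=-1; sign (−1)^0·+1^2·-1^0 = +1.
Ram(2431, 3003) = {2, 11, 13, 17}; no ℚ_2-point on the conic.

[2, 11, 13, 17]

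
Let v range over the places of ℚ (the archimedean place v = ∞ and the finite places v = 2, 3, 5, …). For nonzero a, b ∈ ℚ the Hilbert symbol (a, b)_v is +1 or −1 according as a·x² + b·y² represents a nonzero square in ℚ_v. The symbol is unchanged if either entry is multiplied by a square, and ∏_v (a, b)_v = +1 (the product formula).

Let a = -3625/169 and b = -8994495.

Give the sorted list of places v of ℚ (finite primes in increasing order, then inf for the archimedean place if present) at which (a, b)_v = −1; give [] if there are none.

[3, inf]

(a, b) ≡ (-145, -10695) mod (ℚ^×)²; places V = {2, 3, 5, 13, 23, 29, 31, ∞}.
(a,b)_23: α=0, u≡4; β=1, v≡4 (mod 23); (4|23)=+1, (4|23)=+1; sign (−1)^0·+1^1·+1^0 = +1.
(a,b)_31: α=0, u≡9; β=1, v≡15 (mod 31); (9|31)=+1, (15|31)=-1; sign (−1)^0·+1^1·-1^0 = +1.
(a,b)_5: α=3, u≡4; β=1, v≡1 (mod 5); (4|5)=+1, (1|5)=+1; sign (−1)^0·+1^1·+1^3 = +1.
(a,b)_13: α=-2, u≡2; β=0, v≡10 (mod 13); (2|13)=-1, (10|13)=+1; sign (−1)^0·-1^0·+1^-2 = +1.
(a,b)_2: α=0, β=0; u≡7, v≡1 (mod 8); ε(u)ε(v)=1·0, αω(v)=0·0, βω(u)=0·0; sum ≡ 0  ⇒  +1.
(a,b)_∞: sgn(-145)=−, sgn(-10695)=−, so -1.
(a,b)_3: α=0, u≡2; β=1, v≡2 (mod 3); (2|3)=-1, (2|3)=-1; sign (−1)^0·-1^1·-1^0 = -1.
(a,b)_29: α=1, u≡25; β=2, v≡6 (mod 29); (25|29)=+1, (6|29)=+1; sign (−1)^0·+1^2·+1^1 = +1.
(-145, -10695 / ℚ) ramifies at {3, ∞}: a division algebra.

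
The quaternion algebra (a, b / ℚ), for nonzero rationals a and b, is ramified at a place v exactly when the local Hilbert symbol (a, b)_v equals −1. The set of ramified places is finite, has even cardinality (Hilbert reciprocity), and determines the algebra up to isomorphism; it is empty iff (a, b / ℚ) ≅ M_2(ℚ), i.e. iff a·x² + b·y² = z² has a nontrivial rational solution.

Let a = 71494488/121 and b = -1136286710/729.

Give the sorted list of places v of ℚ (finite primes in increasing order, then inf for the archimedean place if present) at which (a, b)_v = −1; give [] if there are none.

[5, 41]

Mod squares: a ≡ 24518, b ≡ -12710. Check v ∈ {∞, 2, 3, 5, 11, 13, 23, 31, 41}.
v=31: a=31^0·(≡2), b=31^1·(≡11) mod 31; (2|31)=+1, (11|31)=-1; (−1)^{0·1·15}·(+1)^1·(-1)^0 = +1.
v=5: a=5^0·(≡3), b=5^1·(≡2) mod 5; (3|5)=-1, (2|5)=-1; (−1)^{0·1·2}·(-1)^1·(-1)^0 = -1.
v=∞: 24518 > 0 and -12710 < 0  ⇒  (a,b)_∞ = +1.
v=2: v_2(a)=3, v_2(b)=1; units ≡ 3, 5 (mod 8); ε·ε+αω+βω = 1·0+3·1+1·1 ≡ 0  ⇒  (a,b)_2 = +1.
v=23: a=23^1·(≡1), b=23^2·(≡16) mod 23; (1|23)=+1, (16|23)=+1; (−1)^{1·2·11}·(+1)^2·(+1)^1 = +1.
v=13: a=13^1·(≡1), b=13^2·(≡10) mod 13; (1|13)=+1, (10|13)=+1; (−1)^{1·2·6}·(+1)^2·(+1)^1 = +1.
v=11: a=11^-2·(≡10), b=11^0·(≡8) mod 11; (10|11)=-1, (8|11)=-1; (−1)^{-2·0·5}·(-1)^0·(-1)^-2 = +1.
v=3: a=3^6·(≡2), b=3^-6·(≡1) mod 3; (2|3)=-1, (1|3)=+1; (−1)^{6·-6·1}·(-1)^-6·(+1)^6 = +1.
v=41: a=41^1·(≡22), b=41^1·(≡40) mod 41; (22|41)=-1, (40|41)=+1; (−1)^{1·1·20}·(-1)^1·(+1)^1 = -1.
Ram(24518, -12710) = {5, 41}; no ℚ_5-point on the conic.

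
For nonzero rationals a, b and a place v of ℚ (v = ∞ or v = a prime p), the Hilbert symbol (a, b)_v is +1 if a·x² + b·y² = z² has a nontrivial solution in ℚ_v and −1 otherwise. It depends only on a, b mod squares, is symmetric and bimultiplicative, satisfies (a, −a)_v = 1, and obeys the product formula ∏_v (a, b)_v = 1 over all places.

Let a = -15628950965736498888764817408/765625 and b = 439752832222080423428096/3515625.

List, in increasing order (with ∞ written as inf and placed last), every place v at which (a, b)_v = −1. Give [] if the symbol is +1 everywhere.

[2, 13, 19, 31]

(a, b) ≡ (-4321493, 157586) mod (ℚ^×)²; places V = {2, 3, 5, 7, 11, 13, 19, 23, 29, 31, ∞}.
(a,b)_11: α=3, u≡2; β=3, v≡9 (mod 11); (2|11)=-1, (9|11)=+1; sign (−1)^1·-1^3·+1^3 = +1.
(a,b)_19: α=1, u≡18; β=1, v≡3 (mod 19); (18|19)=-1, (3|19)=-1; sign (−1)^1·-1^1·-1^1 = -1.
(a,b)_13: α=2, u≡6; β=3, v≡6 (mod 13); (6|13)=-1, (6|13)=-1; sign (−1)^0·-1^3·-1^2 = -1.
(a,b)_∞: sgn(-4321493)=−, sgn(157586)=+, so +1.
(a,b)_23: α=3, u≡10; β=2, v≡1 (mod 23); (10|23)=-1, (1|23)=+1; sign (−1)^0·-1^2·+1^3 = +1.
(a,b)_2: α=32, β=29; u≡3, v≡1 (mod 8); ε(u)ε(v)=1·0, αω(v)=32·0, βω(u)=29·1; sum ≡ 1  ⇒  -1.
(a,b)_5: α=-6, u≡3; β=-8, v≡4 (mod 5); (3|5)=-1, (4|5)=+1; sign (−1)^0·-1^-8·+1^-6 = +1.
(a,b)_3: α=4, u≡1; β=-2, v≡2 (mod 3); (1|3)=+1, (2|3)=-1; sign (−1)^0·+1^-2·-1^4 = +1.
(a,b)_7: α=-2, u≡3; β=0, v≡1 (mod 7); (3|7)=-1, (1|7)=+1; sign (−1)^0·-1^0·+1^-2 = +1.
(a,b)_31: α=3, u≡28; β=2, v≡24 (mod 31); (28|31)=+1, (24|31)=-1; sign (−1)^0·+1^2·-1^3 = -1.
(a,b)_29: α=1, u≡19; β=1, v≡10 (mod 29); (19|29)=-1, (10|29)=-1; sign (−1)^0·-1^1·-1^1 = +1.
|Ram(-4321493, 157586)| = 4, even; anisotropic at {2, 13, 19, 31}.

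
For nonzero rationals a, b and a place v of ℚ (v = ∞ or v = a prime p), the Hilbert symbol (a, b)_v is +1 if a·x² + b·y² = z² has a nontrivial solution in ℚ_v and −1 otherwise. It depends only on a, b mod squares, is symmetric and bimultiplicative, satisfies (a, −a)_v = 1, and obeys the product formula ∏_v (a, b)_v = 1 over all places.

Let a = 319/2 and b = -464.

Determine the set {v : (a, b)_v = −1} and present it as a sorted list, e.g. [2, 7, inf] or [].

Mod squares: a ≡ 638, b ≡ -29. Check v ∈ {∞, 2, 11, 29}.
v=29: a=29^1·(≡20), b=29^1·(≡13) mod 29; (20|29)=+1, (13|29)=+1; (−1)^{1·1·14}·(+1)^1·(+1)^1 = +1.
v=2: v_2(a)=-1, v_2(b)=4; units ≡ 7, 3 (mod 8); ε·ε+αω+βω = 1·1+-1·1+4·0 ≡ 0  ⇒  (a,b)_2 = +1.
v=∞: 638 > 0 and -29 < 0  ⇒  (a,b)_∞ = +1.
v=11: a=11^1·(≡9), b=11^0·(≡9) mod 11; (9|11)=+1, (9|11)=+1; (−1)^{1·0·5}·(+1)^0·(+1)^1 = +1.
Every local symbol is +1, so the conic 638·x² + -29·y² = z² has ℚ_v-points for all v and hence a ℚ-point; (a, b / ℚ) ≅ M_2(ℚ).

[]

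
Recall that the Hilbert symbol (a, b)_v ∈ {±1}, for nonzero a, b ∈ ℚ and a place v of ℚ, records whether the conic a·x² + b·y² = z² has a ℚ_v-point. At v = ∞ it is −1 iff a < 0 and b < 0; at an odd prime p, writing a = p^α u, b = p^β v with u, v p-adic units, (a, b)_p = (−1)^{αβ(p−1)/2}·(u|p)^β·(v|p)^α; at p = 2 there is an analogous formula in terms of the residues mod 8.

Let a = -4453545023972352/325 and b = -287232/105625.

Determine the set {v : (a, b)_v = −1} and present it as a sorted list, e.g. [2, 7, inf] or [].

(a, b) ≡ (-69069, -1122) mod (ℚ^×)²; places V = {2, 3, 5, 7, 11, 13, 17, 23, ∞}.
(a,b)_3: α=5, u≡2; β=1, v≡1 (mod 3); (2|3)=-1, (1|3)=+1; sign (−1)^1·-1^1·+1^5 = +1.
(a,b)_7: α=1, u≡6; β=0, v≡3 (mod 7); (6|7)=-1, (3|7)=-1; sign (−1)^0·-1^0·-1^1 = -1.
(a,b)_23: α=1, u≡19; β=0, v≡17 (mod 23); (19|23)=-1, (17|23)=-1; sign (−1)^0·-1^0·-1^1 = -1.
(a,b)_13: α=-1, u≡9; β=-2, v≡3 (mod 13); (9|13)=+1, (3|13)=+1; sign (−1)^0·+1^-2·+1^-1 = +1.
(a,b)_5: α=-2, u≡1; β=-4, v≡2 (mod 5); (1|5)=+1, (2|5)=-1; sign (−1)^0·+1^-4·-1^-2 = +1.
(a,b)_2: α=10, β=9; u≡3, v≡7 (mod 8); ε(u)ε(v)=1·1, αω(v)=10·0, βω(u)=9·1; sum ≡ 0  ⇒  +1.
(a,b)_11: α=3, u≡6; β=1, v≡8 (mod 11); (6|11)=-1, (8|11)=-1; sign (−1)^1·-1^1·-1^3 = -1.
(a,b)_∞: sgn(-69069)=−, sgn(-1122)=−, so -1.
(a,b)_17: α=4, u≡8; β=1, v≡9 (mod 17); (8|17)=+1, (9|17)=+1; sign (−1)^0·+1^1·+1^4 = +1.
(-69069, -1122 / ℚ) ramifies at {7, 11, 23, ∞}: a division algebra.

[7, 11, 23, inf]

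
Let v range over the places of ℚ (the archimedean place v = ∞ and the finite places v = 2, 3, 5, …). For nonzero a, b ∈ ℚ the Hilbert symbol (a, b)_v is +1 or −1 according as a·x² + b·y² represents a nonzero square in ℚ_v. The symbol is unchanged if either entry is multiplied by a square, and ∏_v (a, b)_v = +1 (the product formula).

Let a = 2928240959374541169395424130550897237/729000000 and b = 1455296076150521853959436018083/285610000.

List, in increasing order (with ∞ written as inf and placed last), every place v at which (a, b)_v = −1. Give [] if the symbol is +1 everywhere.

(a, b) ≡ (32625441557, 25969523) mod (ℚ^×)²; places V = {2, 3, 5, 7, 13, 17, 19, 23, 37, 41, 43, 47, 53, ∞}.
(a,b)_13: α=0, u≡5; β=-4, v≡8 (mod 13); (5|13)=-1, (8|13)=-1; sign (−1)^0·-1^-4·-1^0 = +1.
(a,b)_5: α=-6, u≡2; β=-4, v≡3 (mod 5); (2|5)=-1, (3|5)=-1; sign (−1)^0·-1^-4·-1^-6 = +1.
(a,b)_∞: sgn(32625441557)=+, sgn(25969523)=+, so +1.
(a,b)_41: α=1, u≡32; β=1, v≡7 (mod 41); (32|41)=+1, (7|41)=-1; sign (−1)^0·+1^1·-1^1 = -1.
(a,b)_53: α=7, u≡31; β=5, v≡16 (mod 53); (31|53)=-1, (16|53)=+1; sign (−1)^0·-1^5·+1^7 = -1.
(a,b)_7: α=0, u≡1; β=4, v≡6 (mod 7); (1|7)=+1, (6|7)=-1; sign (−1)^0·+1^4·-1^0 = +1.
(a,b)_2: α=-6, β=-4; u≡5, v≡3 (mod 8); ε(u)ε(v)=0·1, αω(v)=-6·1, βω(u)=-4·1; sum ≡ 0  ⇒  +1.
(a,b)_23: α=3, u≡12; β=2, v≡18 (mod 23); (12|23)=+1, (18|23)=+1; sign (−1)^0·+1^2·+1^3 = +1.
(a,b)_37: α=4, u≡27; β=3, v≡16 (mod 37); (27|37)=+1, (16|37)=+1; sign (−1)^0·+1^3·+1^4 = +1.
(a,b)_43: α=3, u≡30; β=2, v≡21 (mod 43); (30|43)=-1, (21|43)=+1; sign (−1)^0·-1^2·+1^3 = +1.
(a,b)_19: α=1, u≡5; β=1, v≡8 (mod 19); (5|19)=+1, (8|19)=-1; sign (−1)^1·+1^1·-1^1 = +1.
(a,b)_3: α=-6, u≡2; β=0, v≡2 (mod 3); (2|3)=-1, (2|3)=-1; sign (−1)^0·-1^0·-1^-6 = +1.
(a,b)_17: α=1, u≡15; β=1, v≡4 (mod 17); (15|17)=+1, (4|17)=+1; sign (−1)^0·+1^1·+1^1 = +1.
(a,b)_47: α=3, u≡8; β=2, v≡28 (mod 47); (8|47)=+1, (28|47)=+1; sign (−1)^0·+1^2·+1^3 = +1.
(32625441557, 25969523 / ℚ) ramifies at {41, 53}: a division algebra.

[41, 53]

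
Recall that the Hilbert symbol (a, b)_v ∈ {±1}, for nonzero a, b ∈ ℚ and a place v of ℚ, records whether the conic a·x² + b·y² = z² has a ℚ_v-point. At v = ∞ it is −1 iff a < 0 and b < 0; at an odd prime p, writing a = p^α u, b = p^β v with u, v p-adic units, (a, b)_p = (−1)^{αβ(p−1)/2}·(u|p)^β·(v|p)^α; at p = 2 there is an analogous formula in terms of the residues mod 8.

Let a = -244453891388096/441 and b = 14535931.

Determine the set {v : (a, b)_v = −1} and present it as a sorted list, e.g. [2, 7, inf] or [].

Mod squares: a ≡ -4541726579, b ≡ 14535931. Check v ∈ {∞, 2, 3, 7, 13, 17, 19, 23, 29, 31, 37, 41}.
v=29: a=29^2·(≡19), b=29^1·(≡3) mod 29; (19|29)=-1, (3|29)=-1; (−1)^{2·1·14}·(-1)^1·(-1)^2 = -1.
v=19: a=19^1·(≡15), b=19^1·(≡14) mod 19; (15|19)=-1, (14|19)=-1; (−1)^{1·1·9}·(-1)^1·(-1)^1 = -1.
v=31: a=31^1·(≡23), b=31^1·(≡26) mod 31; (23|31)=-1, (26|31)=-1; (−1)^{1·1·15}·(-1)^1·(-1)^1 = -1.
v=37: a=37^1·(≡24), b=37^1·(≡34) mod 37; (24|37)=-1, (34|37)=+1; (−1)^{1·1·18}·(-1)^1·(+1)^1 = -1.
v=3: a=3^-2·(≡1), b=3^0·(≡1) mod 3; (1|3)=+1, (1|3)=+1; (−1)^{-2·0·1}·(+1)^0·(+1)^-2 = +1.
v=41: a=41^1·(≡28), b=41^0·(≡37) mod 41; (28|41)=-1, (37|41)=+1; (−1)^{1·0·20}·(-1)^0·(+1)^1 = +1.
v=17: a=17^1·(≡13), b=17^0·(≡13) mod 17; (13|17)=+1, (13|17)=+1; (−1)^{1·0·8}·(+1)^0·(+1)^1 = +1.
v=7: a=7^-2·(≡1), b=7^0·(≡4) mod 7; (1|7)=+1, (4|7)=+1; (−1)^{-2·0·3}·(+1)^0·(+1)^-2 = +1.
v=2: v_2(a)=6, v_2(b)=0; units ≡ 5, 3 (mod 8); ε·ε+αω+βω = 0·1+6·1+0·1 ≡ 0  ⇒  (a,b)_2 = +1.
v=13: a=13^1·(≡1), b=13^0·(≡7) mod 13; (1|13)=+1, (7|13)=-1; (−1)^{1·0·6}·(+1)^0·(-1)^1 = -1.
v=23: a=23^1·(≡12), b=23^1·(≡3) mod 23; (12|23)=+1, (3|23)=+1; (−1)^{1·1·11}·(+1)^1·(+1)^1 = -1.
v=∞: -4541726579 < 0 and 14535931 > 0  ⇒  (a,b)_∞ = +1.
Ram(-4541726579, 14535931) = {13, 19, 23, 29, 31, 37}; no ℚ_13-point on the conic.

[13, 19, 23, 29, 31, 37]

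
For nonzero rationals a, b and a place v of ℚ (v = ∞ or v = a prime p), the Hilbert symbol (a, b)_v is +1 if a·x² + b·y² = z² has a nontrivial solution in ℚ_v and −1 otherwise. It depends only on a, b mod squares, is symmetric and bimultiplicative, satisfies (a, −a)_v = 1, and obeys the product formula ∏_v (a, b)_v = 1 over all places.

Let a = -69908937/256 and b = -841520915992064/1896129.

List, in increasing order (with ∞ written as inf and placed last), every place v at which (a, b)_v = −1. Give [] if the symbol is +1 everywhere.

Mod squares: a ≡ -2697, b ≡ -14. Check v ∈ {∞, 2, 3, 7, 11, 17, 23, 29, 31}.
v=31: a=31^1·(≡27), b=31^2·(≡11) mod 31; (27|31)=-1, (11|31)=-1; (−1)^{1·2·15}·(-1)^2·(-1)^1 = -1.
v=17: a=17^0·(≡10), b=17^-2·(≡6) mod 17; (10|17)=-1, (6|17)=-1; (−1)^{0·-2·8}·(-1)^-2·(-1)^0 = +1.
v=3: a=3^1·(≡1), b=3^-8·(≡1) mod 3; (1|3)=+1, (1|3)=+1; (−1)^{1·-8·1}·(+1)^-8·(+1)^1 = +1.
v=∞: -2697 < 0 and -14 < 0  ⇒  (a,b)_∞ = -1.
v=11: a=11^0·(≡4), b=11^2·(≡8) mod 11; (4|11)=+1, (8|11)=-1; (−1)^{0·2·5}·(+1)^2·(-1)^0 = +1.
v=7: a=7^2·(≡5), b=7^5·(≡6) mod 7; (5|7)=-1, (6|7)=-1; (−1)^{2·5·3}·(-1)^5·(-1)^2 = -1.
v=23: a=23^2·(≡17), b=23^0·(≡4) mod 23; (17|23)=-1, (4|23)=+1; (−1)^{2·0·11}·(-1)^0·(+1)^2 = +1.
v=29: a=29^1·(≡23), b=29^2·(≡11) mod 29; (23|29)=+1, (11|29)=-1; (−1)^{1·2·14}·(+1)^2·(-1)^1 = -1.
v=2: v_2(a)=-8, v_2(b)=9; units ≡ 7, 1 (mod 8); ε·ε+αω+βω = 1·0+-8·0+9·0 ≡ 0  ⇒  (a,b)_2 = +1.
|Ram(-2697, -14)| = 4, even; anisotropic at {7, 29, 31, ∞}.

[7, 29, 31, inf]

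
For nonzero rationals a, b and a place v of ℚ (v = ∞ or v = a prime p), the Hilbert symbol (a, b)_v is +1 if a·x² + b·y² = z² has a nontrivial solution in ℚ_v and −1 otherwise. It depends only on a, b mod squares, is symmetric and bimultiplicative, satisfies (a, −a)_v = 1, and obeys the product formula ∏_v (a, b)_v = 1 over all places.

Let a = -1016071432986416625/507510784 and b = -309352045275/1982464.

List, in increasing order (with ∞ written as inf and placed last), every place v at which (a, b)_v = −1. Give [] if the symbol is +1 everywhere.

(a, b) ≡ (-10465, -91) mod (ℚ^×)²; places V = {2, 3, 5, 7, 11, 13, 23, ∞}.
(a,b)_23: α=3, u≡7; β=2, v≡1 (mod 23); (7|23)=-1, (1|23)=+1; sign (−1)^0·-1^2·+1^3 = +1.
(a,b)_13: α=9, u≡10; β=5, v≡7 (mod 13); (10|13)=+1, (7|13)=-1; sign (−1)^0·+1^5·-1^9 = -1.
(a,b)_3: α=2, u≡2; β=2, v≡2 (mod 3); (2|3)=-1, (2|3)=-1; sign (−1)^0·-1^2·-1^2 = +1.
(a,b)_∞: sgn(-10465)=−, sgn(-91)=−, so -1.
(a,b)_7: α=1, u≡3; β=1, v≡4 (mod 7); (3|7)=-1, (4|7)=+1; sign (−1)^1·-1^1·+1^1 = +1.
(a,b)_5: α=3, u≡3; β=2, v≡1 (mod 5); (3|5)=-1, (1|5)=+1; sign (−1)^0·-1^2·+1^3 = +1.
(a,b)_11: α=-2, u≡7; β=-2, v≡7 (mod 11); (7|11)=-1, (7|11)=-1; sign (−1)^0·-1^-2·-1^-2 = +1.
(a,b)_2: α=-22, β=-14; u≡7, v≡5 (mod 8); ε(u)ε(v)=1·0, αω(v)=-22·1, βω(u)=-14·0; sum ≡ 0  ⇒  +1.
(-10465, -91 / ℚ) ramifies at {13, ∞}: a division algebra.

[13, inf]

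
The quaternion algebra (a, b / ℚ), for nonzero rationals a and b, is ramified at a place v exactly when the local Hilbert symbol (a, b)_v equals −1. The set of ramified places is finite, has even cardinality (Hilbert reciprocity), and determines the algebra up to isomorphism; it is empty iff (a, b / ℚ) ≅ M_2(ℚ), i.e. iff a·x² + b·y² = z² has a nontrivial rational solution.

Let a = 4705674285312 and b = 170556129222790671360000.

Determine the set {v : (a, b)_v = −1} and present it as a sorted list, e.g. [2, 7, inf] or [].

[11, 13, 19, 29]

(a, b) ≡ (78793, 46) mod (ℚ^×)²; places V = {2, 3, 5, 7, 11, 13, 19, 23, 29, ∞}.
(a,b)_23: α=2, u≡9; β=3, v≡13 (mod 23); (9|23)=+1, (13|23)=+1; sign (−1)^0·+1^3·+1^2 = +1.
(a,b)_19: α=1, u≡11; β=2, v≡18 (mod 19); (11|19)=+1, (18|19)=-1; sign (−1)^0·+1^2·-1^1 = -1.
(a,b)_29: α=1, u≡5; β=2, v≡26 (mod 29); (5|29)=+1, (26|29)=-1; sign (−1)^0·+1^2·-1^1 = -1.
(a,b)_3: α=2, u≡1; β=2, v≡1 (mod 3); (1|3)=+1, (1|3)=+1; sign (−1)^0·+1^2·+1^2 = +1.
(a,b)_5: α=0, u≡2; β=4, v≡1 (mod 5); (2|5)=-1, (1|5)=+1; sign (−1)^0·-1^4·+1^0 = +1.
(a,b)_2: α=8, β=13; u≡1, v≡7 (mod 8); ε(u)ε(v)=0·1, αω(v)=8·0, βω(u)=13·0; sum ≡ 0  ⇒  +1.
(a,b)_7: α=2, u≡4; β=2, v≡1 (mod 7); (4|7)=+1, (1|7)=+1; sign (−1)^0·+1^2·+1^2 = +1.
(a,b)_11: α=1, u≡6; β=2, v≡2 (mod 11); (6|11)=-1, (2|11)=-1; sign (−1)^0·-1^2·-1^1 = -1.
(a,b)_13: α=1, u≡4; β=2, v≡5 (mod 13); (4|13)=+1, (5|13)=-1; sign (−1)^0·+1^2·-1^1 = -1.
(a,b)_∞: sgn(78793)=+, sgn(46)=+, so +1.
(78793, 46 / ℚ) ramifies at {11, 13, 19, 29}: a division algebra.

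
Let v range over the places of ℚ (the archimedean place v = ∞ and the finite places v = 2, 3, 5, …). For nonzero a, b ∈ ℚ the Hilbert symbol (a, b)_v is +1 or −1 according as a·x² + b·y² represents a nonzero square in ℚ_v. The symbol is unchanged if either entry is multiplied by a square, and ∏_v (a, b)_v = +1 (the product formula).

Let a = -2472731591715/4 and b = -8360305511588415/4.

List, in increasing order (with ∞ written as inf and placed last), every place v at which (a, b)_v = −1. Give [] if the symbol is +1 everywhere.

[11, inf]

(a, b) ≡ (-24035, -3135) mod (ℚ^×)²; places V = {2, 3, 5, 7, 11, 19, 23, ∞}.
(a,b)_19: α=1, u≡18; β=1, v≡1 (mod 19); (18|19)=-1, (1|19)=+1; sign (−1)^1·-1^1·+1^1 = +1.
(a,b)_3: α=4, u≡1; β=5, v≡2 (mod 3); (1|3)=+1, (2|3)=-1; sign (−1)^0·+1^5·-1^4 = +1.
(a,b)_7: α=4, u≡5; β=6, v≡2 (mod 7); (5|7)=-1, (2|7)=+1; sign (−1)^0·-1^6·+1^4 = +1.
(a,b)_11: α=1, u≡1; β=1, v≡4 (mod 11); (1|11)=+1, (4|11)=+1; sign (−1)^1·+1^1·+1^1 = -1.
(a,b)_∞: sgn(-24035)=−, sgn(-3135)=−, so -1.
(a,b)_23: α=3, u≡6; β=4, v≡8 (mod 23); (6|23)=+1, (8|23)=+1; sign (−1)^0·+1^4·+1^3 = +1.
(a,b)_2: α=-2, β=-2; u≡5, v≡1 (mod 8); ε(u)ε(v)=0·0, αω(v)=-2·0, βω(u)=-2·1; sum ≡ 0  ⇒  +1.
(a,b)_5: α=1, u≡3; β=1, v≡3 (mod 5); (3|5)=-1, (3|5)=-1; sign (−1)^0·-1^1·-1^1 = +1.
(-24035, -3135 / ℚ) ramifies at {11, ∞}: a division algebra.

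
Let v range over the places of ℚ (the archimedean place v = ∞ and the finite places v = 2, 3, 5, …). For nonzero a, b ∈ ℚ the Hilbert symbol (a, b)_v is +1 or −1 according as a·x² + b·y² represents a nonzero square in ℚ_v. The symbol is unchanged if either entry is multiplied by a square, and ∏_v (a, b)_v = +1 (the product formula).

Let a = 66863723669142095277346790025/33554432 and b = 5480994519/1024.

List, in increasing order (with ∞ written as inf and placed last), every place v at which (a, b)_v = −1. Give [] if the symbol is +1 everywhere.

(a, b) ≡ (70818, 153439) mod (ℚ^×)²; places V = {2, 3, 5, 7, 11, 13, 29, 37, ∞}.
(a,b)_29: α=3, u≡28; β=1, v≡6 (mod 29); (28|29)=+1, (6|29)=+1; sign (−1)^0·+1^1·+1^3 = +1.
(a,b)_7: α=2, u≡6; β=2, v≡3 (mod 7); (6|7)=-1, (3|7)=-1; sign (−1)^0·-1^2·-1^2 = +1.
(a,b)_2: α=-25, β=-10; u≡1, v≡7 (mod 8); ε(u)ε(v)=0·1, αω(v)=-25·0, βω(u)=-10·0; sum ≡ 0  ⇒  +1.
(a,b)_13: α=4, u≡2; β=1, v≡12 (mod 13); (2|13)=-1, (12|13)=+1; sign (−1)^0·-1^1·+1^4 = -1.
(a,b)_37: α=3, u≡33; β=1, v≡33 (mod 37); (33|37)=+1, (33|37)=+1; sign (−1)^0·+1^1·+1^3 = +1.
(a,b)_3: α=19, u≡2; β=6, v≡1 (mod 3); (2|3)=-1, (1|3)=+1; sign (−1)^0·-1^6·+1^19 = +1.
(a,b)_5: α=2, u≡3; β=0, v≡1 (mod 5); (3|5)=-1, (1|5)=+1; sign (−1)^0·-1^0·+1^2 = +1.
(a,b)_∞: sgn(70818)=+, sgn(153439)=+, so +1.
(a,b)_11: α=3, u≡1; β=1, v≡4 (mod 11); (1|11)=+1, (4|11)=+1; sign (−1)^1·+1^1·+1^3 = -1.
(70818, 153439 / ℚ) ramifies at {11, 13}: a division algebra.

[11, 13]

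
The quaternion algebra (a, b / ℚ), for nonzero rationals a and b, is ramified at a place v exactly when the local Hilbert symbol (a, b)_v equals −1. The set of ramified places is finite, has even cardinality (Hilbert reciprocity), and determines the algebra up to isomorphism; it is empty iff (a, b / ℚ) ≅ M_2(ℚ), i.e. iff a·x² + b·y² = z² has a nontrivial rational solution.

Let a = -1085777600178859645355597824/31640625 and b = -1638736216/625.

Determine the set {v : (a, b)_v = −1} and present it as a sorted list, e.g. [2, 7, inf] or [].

[17, 31, 37, inf]

Mod squares: a ≡ -75149146, b ≡ -2424166. Check v ∈ {∞, 2, 3, 5, 7, 13, 17, 31, 37, 41, 47}.
v=37: a=37^3·(≡23), b=37^1·(≡33) mod 37; (23|37)=-1, (33|37)=+1; (−1)^{3·1·18}·(-1)^1·(+1)^3 = -1.
v=2: v_2(a)=13, v_2(b)=3; units ≡ 3, 5 (mod 8); ε·ε+αω+βω = 1·0+13·1+3·1 ≡ 0  ⇒  (a,b)_2 = +1.
v=47: a=47^3·(≡43), b=47^1·(≡36) mod 47; (43|47)=-1, (36|47)=+1; (−1)^{3·1·23}·(-1)^1·(+1)^3 = +1.
v=5: a=5^-8·(≡1), b=5^-4·(≡4) mod 5; (1|5)=+1, (4|5)=+1; (−1)^{-8·-4·2}·(+1)^-4·(+1)^-8 = +1.
v=3: a=3^-4·(≡2), b=3^0·(≡2) mod 3; (2|3)=-1, (2|3)=-1; (−1)^{-4·0·1}·(-1)^0·(-1)^-4 = +1.
v=41: a=41^3·(≡16), b=41^1·(≡33) mod 41; (16|41)=+1, (33|41)=+1; (−1)^{3·1·20}·(+1)^1·(+1)^3 = +1.
v=7: a=7^4·(≡3), b=7^0·(≡1) mod 7; (3|7)=-1, (1|7)=+1; (−1)^{4·0·3}·(-1)^0·(+1)^4 = +1.
v=13: a=13^0·(≡7), b=13^2·(≡10) mod 13; (7|13)=-1, (10|13)=+1; (−1)^{0·2·6}·(-1)^2·(+1)^0 = +1.
v=17: a=17^3·(≡11), b=17^1·(≡15) mod 17; (11|17)=-1, (15|17)=+1; (−1)^{3·1·8}·(-1)^1·(+1)^3 = -1.
v=∞: -75149146 < 0 and -2424166 < 0  ⇒  (a,b)_∞ = -1.
v=31: a=31^1·(≡13), b=31^0·(≡15) mod 31; (13|31)=-1, (15|31)=-1; (−1)^{1·0·15}·(-1)^0·(-1)^1 = -1.
Ram(-75149146, -2424166) = {17, 31, 37, ∞}; no ℚ_17-point on the conic.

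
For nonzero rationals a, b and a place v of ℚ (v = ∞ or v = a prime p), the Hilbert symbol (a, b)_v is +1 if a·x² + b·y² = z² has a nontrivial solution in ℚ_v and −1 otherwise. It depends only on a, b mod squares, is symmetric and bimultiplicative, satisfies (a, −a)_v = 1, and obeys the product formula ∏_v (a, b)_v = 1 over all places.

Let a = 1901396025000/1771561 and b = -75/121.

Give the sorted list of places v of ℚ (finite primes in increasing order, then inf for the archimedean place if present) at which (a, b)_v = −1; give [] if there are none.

Mod squares: a ≡ 10, b ≡ -3. Check v ∈ {∞, 2, 3, 5, 11, 17, 19}.
v=3: a=3^6·(≡1), b=3^1·(≡2) mod 3; (1|3)=+1, (2|3)=-1; (−1)^{6·1·1}·(+1)^1·(-1)^6 = +1.
v=∞: 10 > 0 and -3 < 0  ⇒  (a,b)_∞ = +1.
v=5: a=5^5·(≡3), b=5^2·(≡2) mod 5; (3|5)=-1, (2|5)=-1; (−1)^{5·2·2}·(-1)^2·(-1)^5 = -1.
v=11: a=11^-6·(≡10), b=11^-2·(≡2) mod 11; (10|11)=-1, (2|11)=-1; (−1)^{-6·-2·5}·(-1)^-2·(-1)^-6 = +1.
v=2: v_2(a)=3, v_2(b)=0; units ≡ 5, 5 (mod 8); ε·ε+αω+βω = 0·0+3·1+0·1 ≡ 1  ⇒  (a,b)_2 = -1.
v=19: a=19^2·(≡2), b=19^0·(≡11) mod 19; (2|19)=-1, (11|19)=+1; (−1)^{2·0·9}·(-1)^0·(+1)^2 = +1.
v=17: a=17^2·(≡7), b=17^0·(≡5) mod 17; (7|17)=-1, (5|17)=-1; (−1)^{2·0·8}·(-1)^0·(-1)^2 = +1.
Ram(10, -3) = {2, 5}; no ℚ_2-point on the conic.

[2, 5]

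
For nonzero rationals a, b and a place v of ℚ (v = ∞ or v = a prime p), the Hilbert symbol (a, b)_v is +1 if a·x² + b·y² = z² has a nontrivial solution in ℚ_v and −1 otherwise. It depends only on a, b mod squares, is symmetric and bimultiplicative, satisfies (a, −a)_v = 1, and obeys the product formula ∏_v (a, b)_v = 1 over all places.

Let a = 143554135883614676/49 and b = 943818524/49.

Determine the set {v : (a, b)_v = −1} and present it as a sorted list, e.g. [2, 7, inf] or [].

[11, 23, 31, 41]

Mod squares: a ≡ 341, b ≡ 446039. Check v ∈ {∞, 2, 7, 11, 23, 31, 41, 43}.
v=∞: 341 > 0 and 446039 > 0  ⇒  (a,b)_∞ = +1.
v=7: a=7^-2·(≡3), b=7^-2·(≡5) mod 7; (3|7)=-1, (5|7)=-1; (−1)^{-2·-2·3}·(-1)^-2·(-1)^-2 = +1.
v=23: a=23^4·(≡22), b=23^3·(≡13) mod 23; (22|23)=-1, (13|23)=+1; (−1)^{4·3·11}·(-1)^3·(+1)^4 = -1.
v=41: a=41^2·(≡29), b=41^1·(≡13) mod 41; (29|41)=-1, (13|41)=-1; (−1)^{2·1·20}·(-1)^1·(-1)^2 = -1.
v=43: a=43^2·(≡23), b=43^1·(≡15) mod 43; (23|43)=+1, (15|43)=+1; (−1)^{2·1·21}·(+1)^1·(+1)^2 = +1.
v=31: a=31^1·(≡6), b=31^0·(≡29) mod 31; (6|31)=-1, (29|31)=-1; (−1)^{1·0·15}·(-1)^0·(-1)^1 = -1.
v=2: v_2(a)=2, v_2(b)=2; units ≡ 5, 7 (mod 8); ε·ε+αω+βω = 0·1+2·0+2·1 ≡ 0  ⇒  (a,b)_2 = +1.
v=11: a=11^3·(≡1), b=11^1·(≡9) mod 11; (1|11)=+1, (9|11)=+1; (−1)^{3·1·5}·(+1)^1·(+1)^3 = -1.
(341, 446039 / ℚ) ramifies at {11, 23, 31, 41}: a division algebra.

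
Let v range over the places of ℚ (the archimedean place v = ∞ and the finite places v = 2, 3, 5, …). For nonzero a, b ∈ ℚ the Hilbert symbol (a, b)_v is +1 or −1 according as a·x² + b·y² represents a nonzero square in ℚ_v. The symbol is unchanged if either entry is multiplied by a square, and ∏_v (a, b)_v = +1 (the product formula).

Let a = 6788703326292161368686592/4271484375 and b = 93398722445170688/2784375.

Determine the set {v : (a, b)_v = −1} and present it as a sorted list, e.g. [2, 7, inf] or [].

[3, 5, 7, 11]

(a, b) ≡ (105, 10010) mod (ℚ^×)²; places V = {2, 3, 5, 7, 11, 13, 19, 37, 53, ∞}.
(a,b)_7: α=1, u≡4; β=1, v≡1 (mod 7); (4|7)=+1, (1|7)=+1; sign (−1)^1·+1^1·+1^1 = -1.
(a,b)_3: α=-7, u≡2; β=-4, v≡2 (mod 3); (2|3)=-1, (2|3)=-1; sign (−1)^0·-1^-4·-1^-7 = -1.
(a,b)_5: α=-9, u≡1; β=-5, v≡3 (mod 5); (1|5)=+1, (3|5)=-1; sign (−1)^0·+1^-5·-1^-9 = -1.
(a,b)_11: α=2, u≡6; β=-1, v≡10 (mod 11); (6|11)=-1, (10|11)=-1; sign (−1)^0·-1^-1·-1^2 = -1.
(a,b)_∞: sgn(105)=+, sgn(10010)=+, so +1.
(a,b)_19: α=6, u≡14; β=4, v≡9 (mod 19); (14|19)=-1, (9|19)=+1; sign (−1)^0·-1^4·+1^6 = +1.
(a,b)_53: α=2, u≡46; β=2, v≡1 (mod 53); (46|53)=+1, (1|53)=+1; sign (−1)^0·+1^2·+1^2 = +1.
(a,b)_2: α=18, β=11; u≡1, v≡5 (mod 8); ε(u)ε(v)=0·0, αω(v)=18·1, βω(u)=11·0; sum ≡ 0  ⇒  +1.
(a,b)_37: α=2, u≡14; β=2, v≡20 (mod 37); (14|37)=-1, (20|37)=-1; sign (−1)^0·-1^2·-1^2 = +1.
(a,b)_13: α=2, u≡4; β=1, v≡1 (mod 13); (4|13)=+1, (1|13)=+1; sign (−1)^0·+1^1·+1^2 = +1.
Ram(105, 10010) = {3, 5, 7, 11}; no ℚ_3-point on the conic.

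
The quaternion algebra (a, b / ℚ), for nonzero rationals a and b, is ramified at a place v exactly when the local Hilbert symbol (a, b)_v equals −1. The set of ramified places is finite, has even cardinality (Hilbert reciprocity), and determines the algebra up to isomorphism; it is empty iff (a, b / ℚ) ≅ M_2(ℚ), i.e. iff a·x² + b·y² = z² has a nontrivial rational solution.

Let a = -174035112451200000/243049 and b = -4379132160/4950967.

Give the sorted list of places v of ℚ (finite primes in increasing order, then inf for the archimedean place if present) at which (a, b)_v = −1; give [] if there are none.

Mod squares: a ≡ -5005, b ≡ -455. Check v ∈ {∞, 2, 3, 5, 7, 11, 13, 17, 19, 29}.
v=7: a=7^3·(≡3), b=7^-1·(≡3) mod 7; (3|7)=-1, (3|7)=-1; (−1)^{3·-1·3}·(-1)^-1·(-1)^3 = -1.
v=5: a=5^5·(≡4), b=5^1·(≡4) mod 5; (4|5)=+1, (4|5)=+1; (−1)^{5·1·2}·(+1)^1·(+1)^5 = +1.
v=29: a=29^-2·(≡10), b=29^-4·(≡28) mod 29; (10|29)=-1, (28|29)=+1; (−1)^{-2·-4·14}·(-1)^-4·(+1)^-2 = +1.
v=13: a=13^3·(≡2), b=13^1·(≡12) mod 13; (2|13)=-1, (12|13)=+1; (−1)^{3·1·6}·(-1)^1·(+1)^3 = -1.
v=2: v_2(a)=10, v_2(b)=8; units ≡ 3, 1 (mod 8); ε·ε+αω+βω = 1·0+10·0+8·1 ≡ 0  ⇒  (a,b)_2 = +1.
v=11: a=11^1·(≡2), b=11^0·(≡7) mod 11; (2|11)=-1, (7|11)=-1; (−1)^{1·0·5}·(-1)^0·(-1)^1 = -1.
v=3: a=3^8·(≡2), b=3^6·(≡1) mod 3; (2|3)=-1, (1|3)=+1; (−1)^{8·6·1}·(-1)^6·(+1)^8 = +1.
v=17: a=17^-2·(≡6), b=17^0·(≡13) mod 17; (6|17)=-1, (13|17)=+1; (−1)^{-2·0·8}·(-1)^0·(+1)^-2 = +1.
v=∞: -5005 < 0 and -455 < 0  ⇒  (a,b)_∞ = -1.
v=19: a=19^0·(≡6), b=19^2·(≡7) mod 19; (6|19)=+1, (7|19)=+1; (−1)^{0·2·9}·(+1)^2·(+1)^0 = +1.
(-5005, -455 / ℚ) ramifies at {7, 11, 13, ∞}: a division algebra.

[7, 11, 13, inf]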